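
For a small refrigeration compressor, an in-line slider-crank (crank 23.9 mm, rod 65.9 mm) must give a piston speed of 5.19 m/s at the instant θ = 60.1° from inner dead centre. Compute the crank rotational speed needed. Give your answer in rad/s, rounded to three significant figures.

210

For an in-line slider-crank, |v_piston| = rω|sinθ|·[1 + r cosθ/√(L² − r² sin²θ)].
With r = 0.0239 m, L = 0.0659 m, θ = 60.1°: the bracketed kinematic factor |dx/dθ| = 0.024665 m.
ω = v/|dx/dθ| = 5.19/0.024665 = 210.42 rad/s.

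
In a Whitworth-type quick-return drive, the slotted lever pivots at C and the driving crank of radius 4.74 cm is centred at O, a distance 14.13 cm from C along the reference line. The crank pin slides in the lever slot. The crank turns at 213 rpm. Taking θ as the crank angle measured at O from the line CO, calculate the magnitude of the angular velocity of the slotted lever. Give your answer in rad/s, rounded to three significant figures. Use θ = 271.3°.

ω = 22.31 rad/s (from 213 rpm).
Crank pin A relative to C: A = (d + r cosθ, r sinθ); lever angle φ = atan2(r sinθ, d + r cosθ).
Differentiating tanφ: φ̇ = rω(d cosθ + r)/(d² + r² + 2dr cosθ).
d² + r² + 2dr cosθ = |CA|² = 0.0225164 m²;  d cosθ + r = +0.050606 m.
|ω_lever| = |0.0474·22.31·+0.050606| / 0.0225164 = 2.3762 rad/s.

2.38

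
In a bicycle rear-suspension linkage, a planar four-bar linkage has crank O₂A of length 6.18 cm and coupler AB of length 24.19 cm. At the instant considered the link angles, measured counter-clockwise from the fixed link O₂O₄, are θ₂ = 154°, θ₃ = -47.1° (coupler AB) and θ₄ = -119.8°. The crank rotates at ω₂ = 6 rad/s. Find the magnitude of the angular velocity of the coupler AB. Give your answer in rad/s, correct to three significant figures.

ω₂ = 6 rad/s
Differentiating the loop-closure r₂e^{iθ₂}+r₃e^{iθ₃}=r₁+r₄e^{iθ₄} gives r₂ω₂e^{iθ₂}+r₃ω₃e^{iθ₃}=r₄ω₄e^{iθ₄}.
Eliminating the other unknown: ω₃ = r₂ω₂ sin(θ₄−θ₂) / [r₃ sin(θ₃−θ₄)].
Numerator sine = +0.99780; denominator sine = +0.95476.
Result = 0.0618·6·(+0.99780) / (0.2419·(+0.95476)) = +1.602 rad/s; magnitude 1.602 rad/s.

1.60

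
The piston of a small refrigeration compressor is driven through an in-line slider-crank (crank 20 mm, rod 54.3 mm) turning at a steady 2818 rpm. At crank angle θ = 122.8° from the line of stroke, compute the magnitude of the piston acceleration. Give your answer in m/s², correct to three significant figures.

ω = 2π·2818/60 = 295.1 rad/s
x(θ) = r cosθ + √(L² − r² sin²θ); with ω constant, a = ω²·d²x/dθ².
d²x/dθ² = −r cosθ − r²(cos2θ)/√u − r⁴ sin²2θ/(4u^{3/2}),  u = L² − r² sin²θ = 0.00266587 m².
Substituting r = 0.02 m, L = 0.0543 m, θ = 122.8°: d²x/dθ² = +0.013794 m.
a = ω²·d²x/dθ² = (295.1)²·(+0.013794) = +1201.2 m/s²;  |a| = 1201.2 m/s².

1200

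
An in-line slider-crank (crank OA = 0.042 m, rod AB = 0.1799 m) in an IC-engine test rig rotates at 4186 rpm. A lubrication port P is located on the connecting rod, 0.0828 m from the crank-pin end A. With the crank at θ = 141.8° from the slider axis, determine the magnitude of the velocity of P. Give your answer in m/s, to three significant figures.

13.0

ω = 438.4 rad/s.  Crank-pin speed |V_A| = rω = 18.411 m/s, perpendicular to OA.
Rod angle: sinφ = −(r/L) sinθ ⇒ φ = -8.301°; ω_rod = −rω cosθ/√(L²−r²sin²θ) = +81.276 rad/s.
V_P = V_A + ω_rod × AP, with AP = 0.0828 m along the rod.
Components: V_Px = −rω sinθ − a·ω_rod·sinφ = -10.414 m/s;  V_Py = rω cosθ + a·ω_rod·cosφ = -7.8092 m/s.
|V_P| = √(V_Px² + V_Py²) = 13.017 m/s.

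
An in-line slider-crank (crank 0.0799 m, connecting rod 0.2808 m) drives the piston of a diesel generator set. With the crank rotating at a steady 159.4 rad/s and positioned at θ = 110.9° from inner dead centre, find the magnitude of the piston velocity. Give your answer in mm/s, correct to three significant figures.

10600

ω = 159.4 rad/s
For an in-line slider-crank, x = r cosθ + √(L² − r² sin²θ), so v = −rω sinθ·[1 + r cosθ/√(L² − r² sin²θ)].
With r = 0.0799 m, L = 0.2808 m, θ = 110.9°: √(L² − r² sin²θ) = 0.2707 m.
v = −0.0799·159.4·0.93420·[1 + 0.0799·-0.35674/0.2707] = -10.645 m/s.
|v| = 10.645 m/s = 10645 mm/s.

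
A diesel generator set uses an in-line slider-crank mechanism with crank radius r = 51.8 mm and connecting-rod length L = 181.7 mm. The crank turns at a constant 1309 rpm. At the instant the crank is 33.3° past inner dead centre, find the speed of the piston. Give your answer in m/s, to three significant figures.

4.84

ω = 2π·1309/60 = 137.1 rad/s
For an in-line slider-crank, x = r cosθ + √(L² − r² sin²θ), so v = −rω sinθ·[1 + r cosθ/√(L² − r² sin²θ)].
With r = 0.0518 m, L = 0.1817 m, θ = 33.3°: √(L² − r² sin²θ) = 0.17946 m.
v = −0.0518·137.1·0.54902·[1 + 0.0518·0.83581/0.17946] = -4.8389 m/s.
|v| = 4.8389 m/s.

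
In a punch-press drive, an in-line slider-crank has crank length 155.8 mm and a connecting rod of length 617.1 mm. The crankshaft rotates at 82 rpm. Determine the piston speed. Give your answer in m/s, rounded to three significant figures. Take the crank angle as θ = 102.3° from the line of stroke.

ω = 2π·82/60 = 8.587 rad/s
For an in-line slider-crank, x = r cosθ + √(L² − r² sin²θ), so v = −rω sinθ·[1 + r cosθ/√(L² − r² sin²θ)].
With r = 0.1558 m, L = 0.6171 m, θ = 102.3°: √(L² − r² sin²θ) = 0.59803 m.
v = −0.1558·8.587·0.97705·[1 + 0.1558·-0.21303/0.59803] = -1.2346 m/s.
|v| = 1.2346 m/s.

1.23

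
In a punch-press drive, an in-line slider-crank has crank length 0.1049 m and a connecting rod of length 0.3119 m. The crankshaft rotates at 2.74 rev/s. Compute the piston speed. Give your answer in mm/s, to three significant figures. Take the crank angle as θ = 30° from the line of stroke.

ω = 2π·2.74 = 17.22 rad/s
For an in-line slider-crank, x = r cosθ + √(L² − r² sin²θ), so v = −rω sinθ·[1 + r cosθ/√(L² − r² sin²θ)].
With r = 0.1049 m, L = 0.3119 m, θ = 30°: √(L² − r² sin²θ) = 0.30746 m.
v = −0.1049·17.22·0.50000·[1 + 0.1049·0.86603/0.30746] = -1.1698 m/s.
|v| = 1.1698 m/s = 1169.8 mm/s.

1170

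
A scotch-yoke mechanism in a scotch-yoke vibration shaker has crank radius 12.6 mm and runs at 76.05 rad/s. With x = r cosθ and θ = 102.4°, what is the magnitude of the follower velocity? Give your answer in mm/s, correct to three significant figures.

ω = 76.05 rad/s
x = r cosθ ⇒ ẋ = −rω sinθ.
|v| = rω|sinθ| = 0.0126·76.05·|sin 102.4°| = 0.93588 m/s = 935.88 mm/s.

936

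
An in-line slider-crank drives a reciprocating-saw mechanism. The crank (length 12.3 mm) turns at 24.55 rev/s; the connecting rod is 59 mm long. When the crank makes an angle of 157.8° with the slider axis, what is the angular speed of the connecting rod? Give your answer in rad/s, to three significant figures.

29.9

ω = 154.3 rad/s (converted from 24.55 rev/s).
The rod makes angle φ with the slider axis where L sinφ = r sinθ; differentiating, L cosφ·φ̇ = r ω cosθ.
L cosφ = √(L² − r² sin²θ) = 0.058817 m.
|ω_rod| = r ω |cosθ| / √(L² − r² sin²θ) = 0.0123·154.3·0.92587/0.058817 = 29.867 rad/s.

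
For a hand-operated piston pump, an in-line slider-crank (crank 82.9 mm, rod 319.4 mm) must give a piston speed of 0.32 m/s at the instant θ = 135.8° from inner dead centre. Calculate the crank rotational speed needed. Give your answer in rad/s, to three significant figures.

For an in-line slider-crank, |v_piston| = rω|sinθ|·[1 + r cosθ/√(L² − r² sin²θ)].
With r = 0.0829 m, L = 0.3194 m, θ = 135.8°: the bracketed kinematic factor |dx/dθ| = 0.04686 m.
ω = v/|dx/dθ| = 0.32/0.04686 = 6.8288 rad/s.

6.83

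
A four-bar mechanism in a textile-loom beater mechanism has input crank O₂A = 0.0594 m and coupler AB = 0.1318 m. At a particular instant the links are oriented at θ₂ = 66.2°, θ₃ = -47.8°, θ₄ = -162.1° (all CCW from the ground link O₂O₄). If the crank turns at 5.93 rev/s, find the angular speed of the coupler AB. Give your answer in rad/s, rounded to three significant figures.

13.8

ω₂ = 37.26 rad/s (from 5.93 rev/s).
Differentiating the loop-closure r₂e^{iθ₂}+r₃e^{iθ₃}=r₁+r₄e^{iθ₄} gives r₂ω₂e^{iθ₂}+r₃ω₃e^{iθ₃}=r₄ω₄e^{iθ₄}.
Eliminating the other unknown: ω₃ = r₂ω₂ sin(θ₄−θ₂) / [r₃ sin(θ₃−θ₄)].
Numerator sine = +0.74664; denominator sine = +0.91140.
Result = 0.0594·37.26·(+0.74664) / (0.1318·(+0.91140)) = +13.756 rad/s; magnitude 13.756 rad/s.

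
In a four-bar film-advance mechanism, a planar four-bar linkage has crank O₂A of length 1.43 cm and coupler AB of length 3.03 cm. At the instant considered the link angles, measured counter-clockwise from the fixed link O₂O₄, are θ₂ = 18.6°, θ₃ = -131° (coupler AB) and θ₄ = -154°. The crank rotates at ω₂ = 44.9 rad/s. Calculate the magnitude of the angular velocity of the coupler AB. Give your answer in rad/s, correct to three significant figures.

ω₂ = 44.9 rad/s
Differentiating the loop-closure r₂e^{iθ₂}+r₃e^{iθ₃}=r₁+r₄e^{iθ₄} gives r₂ω₂e^{iθ₂}+r₃ω₃e^{iθ₃}=r₄ω₄e^{iθ₄}.
Eliminating the other unknown: ω₃ = r₂ω₂ sin(θ₄−θ₂) / [r₃ sin(θ₃−θ₄)].
Numerator sine = -0.12880; denominator sine = +0.39073.
Result = 0.0143·44.9·(-0.12880) / (0.0303·(+0.39073)) = -6.9849 rad/s; magnitude 6.9849 rad/s.

6.98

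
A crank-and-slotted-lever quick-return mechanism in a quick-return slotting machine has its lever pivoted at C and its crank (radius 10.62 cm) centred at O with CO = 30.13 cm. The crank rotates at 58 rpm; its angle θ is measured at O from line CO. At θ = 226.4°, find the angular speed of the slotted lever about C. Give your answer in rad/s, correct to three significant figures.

ω = 6.074 rad/s (from 58 rpm).
Crank pin A relative to C: A = (d + r cosθ, r sinθ); lever angle φ = atan2(r sinθ, d + r cosθ).
Differentiating tanφ: φ̇ = rω(d cosθ + r)/(d² + r² + 2dr cosθ).
d² + r² + 2dr cosθ = |CA|² = 0.0579272 m²;  d cosθ + r = -0.10158 m.
|ω_lever| = |0.1062·6.074·-0.10158| / 0.0579272 = 1.1311 rad/s.

1.13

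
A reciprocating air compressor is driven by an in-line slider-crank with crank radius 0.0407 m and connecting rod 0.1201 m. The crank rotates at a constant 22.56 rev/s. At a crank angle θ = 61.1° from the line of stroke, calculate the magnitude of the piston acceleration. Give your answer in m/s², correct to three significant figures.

247

ω = 2π·22.6 = 141.7 rad/s
x(θ) = r cosθ + √(L² − r² sin²θ); with ω constant, a = ω²·d²x/dθ².
d²x/dθ² = −r cosθ − r²(cos2θ)/√u − r⁴ sin²2θ/(4u^{3/2}),  u = L² − r² sin²θ = 0.0131544 m².
Substituting r = 0.0407 m, L = 0.1201 m, θ = 61.1°: d²x/dθ² = -0.012299 m.
a = ω²·d²x/dθ² = (141.7)²·(-0.012299) = -247.12 m/s²;  |a| = 247.12 m/s².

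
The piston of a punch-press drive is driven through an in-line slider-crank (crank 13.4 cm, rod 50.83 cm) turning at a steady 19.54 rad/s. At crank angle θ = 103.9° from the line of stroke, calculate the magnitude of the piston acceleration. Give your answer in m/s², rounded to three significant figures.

24.6

ω = 19.54 rad/s
x(θ) = r cosθ + √(L² − r² sin²θ); with ω constant, a = ω²·d²x/dθ².
d²x/dθ² = −r cosθ − r²(cos2θ)/√u − r⁴ sin²2θ/(4u^{3/2}),  u = L² − r² sin²θ = 0.241449 m².
Substituting r = 0.134 m, L = 0.5083 m, θ = 103.9°: d²x/dθ² = +0.064367 m.
a = ω²·d²x/dθ² = (19.54)²·(+0.064367) = +24.576 m/s²;  |a| = 24.576 m/s².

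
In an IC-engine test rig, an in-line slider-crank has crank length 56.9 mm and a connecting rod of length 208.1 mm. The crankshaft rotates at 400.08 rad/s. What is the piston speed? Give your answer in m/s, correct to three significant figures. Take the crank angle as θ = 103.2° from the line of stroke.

ω = 400.1 rad/s
For an in-line slider-crank, x = r cosθ + √(L² − r² sin²θ), so v = −rω sinθ·[1 + r cosθ/√(L² − r² sin²θ)].
With r = 0.0569 m, L = 0.2081 m, θ = 103.2°: √(L² − r² sin²θ) = 0.20059 m.
v = −0.0569·400.1·0.97358·[1 + 0.0569·-0.22835/0.20059] = -20.727 m/s.
|v| = 20.727 m/s.

20.7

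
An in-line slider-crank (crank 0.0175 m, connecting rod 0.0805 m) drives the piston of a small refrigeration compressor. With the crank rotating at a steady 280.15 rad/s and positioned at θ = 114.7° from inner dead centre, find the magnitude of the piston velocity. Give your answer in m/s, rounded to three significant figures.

ω = 280.1 rad/s
For an in-line slider-crank, x = r cosθ + √(L² − r² sin²θ), so v = −rω sinθ·[1 + r cosθ/√(L² − r² sin²θ)].
With r = 0.0175 m, L = 0.0805 m, θ = 114.7°: √(L² − r² sin²θ) = 0.078914 m.
v = −0.0175·280.1·0.90851·[1 + 0.0175·-0.41787/0.078914] = -4.0413 m/s.
|v| = 4.0413 m/s.

4.04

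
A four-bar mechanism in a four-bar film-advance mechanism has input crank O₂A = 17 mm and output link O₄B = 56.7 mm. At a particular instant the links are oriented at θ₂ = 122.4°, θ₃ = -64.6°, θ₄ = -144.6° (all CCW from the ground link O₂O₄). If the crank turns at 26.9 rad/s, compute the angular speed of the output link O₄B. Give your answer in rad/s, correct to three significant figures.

0.998

ω₂ = 26.9 rad/s
Differentiating the loop-closure r₂e^{iθ₂}+r₃e^{iθ₃}=r₁+r₄e^{iθ₄} gives r₂ω₂e^{iθ₂}+r₃ω₃e^{iθ₃}=r₄ω₄e^{iθ₄}.
Eliminating the other unknown: ω₄ = r₂ω₂ sin(θ₂−θ₃) / [r₄ sin(θ₄−θ₃)].
Numerator sine = -0.12187; denominator sine = -0.98481.
Result = 0.017·26.9·(-0.12187) / (0.0567·(-0.98481)) = +0.99807 rad/s; magnitude 0.99807 rad/s.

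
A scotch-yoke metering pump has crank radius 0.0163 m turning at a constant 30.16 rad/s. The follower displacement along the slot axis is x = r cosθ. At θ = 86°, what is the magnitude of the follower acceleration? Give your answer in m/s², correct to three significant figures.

1.03

ω = 30.16 rad/s
x = r cosθ ⇒ ẍ = −rω² cosθ (ω constant).
|a| = rω²|cosθ| = 0.0163·(30.16)²·|cos 86°| = 1.0343 m/s².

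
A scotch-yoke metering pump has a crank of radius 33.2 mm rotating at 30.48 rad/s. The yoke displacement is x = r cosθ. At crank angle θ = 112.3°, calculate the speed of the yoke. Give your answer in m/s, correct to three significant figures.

0.936

ω = 30.48 rad/s
x = r cosθ ⇒ ẋ = −rω sinθ.
|v| = rω|sinθ| = 0.0332·30.48·|sin 112.3°| = 0.93625 m/s.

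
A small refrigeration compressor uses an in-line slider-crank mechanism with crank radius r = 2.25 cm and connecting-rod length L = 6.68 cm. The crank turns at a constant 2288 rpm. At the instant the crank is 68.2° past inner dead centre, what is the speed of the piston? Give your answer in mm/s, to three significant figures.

5660

ω = 2π·2288/60 = 239.6 rad/s
For an in-line slider-crank, x = r cosθ + √(L² − r² sin²θ), so v = −rω sinθ·[1 + r cosθ/√(L² − r² sin²θ)].
With r = 0.0225 m, L = 0.0668 m, θ = 68.2°: √(L² − r² sin²θ) = 0.063449 m.
v = −0.0225·239.6·0.92849·[1 + 0.0225·0.37137/0.063449] = -5.6646 m/s.
|v| = 5.6646 m/s = 5664.6 mm/s.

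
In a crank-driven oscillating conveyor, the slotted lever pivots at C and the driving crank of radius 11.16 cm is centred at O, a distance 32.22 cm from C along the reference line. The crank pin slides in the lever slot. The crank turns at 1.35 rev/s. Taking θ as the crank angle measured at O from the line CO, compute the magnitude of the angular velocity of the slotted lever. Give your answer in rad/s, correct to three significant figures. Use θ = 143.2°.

ω = 8.482 rad/s (from 1.35 rev/s).
Crank pin A relative to C: A = (d + r cosθ, r sinθ); lever angle φ = atan2(r sinθ, d + r cosθ).
Differentiating tanφ: φ̇ = rω(d cosθ + r)/(d² + r² + 2dr cosθ).
d² + r² + 2dr cosθ = |CA|² = 0.0586828 m²;  d cosθ + r = -0.1464 m.
|ω_lever| = |0.1116·8.482·-0.1464| / 0.0586828 = 2.3615 rad/s.

2.36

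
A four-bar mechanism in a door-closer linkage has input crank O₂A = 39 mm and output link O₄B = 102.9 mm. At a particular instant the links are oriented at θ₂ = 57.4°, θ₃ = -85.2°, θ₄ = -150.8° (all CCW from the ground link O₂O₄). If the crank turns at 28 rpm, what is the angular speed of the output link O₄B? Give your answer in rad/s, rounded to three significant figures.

ω₂ = 2.932 rad/s (from 28 rpm).
Differentiating the loop-closure r₂e^{iθ₂}+r₃e^{iθ₃}=r₁+r₄e^{iθ₄} gives r₂ω₂e^{iθ₂}+r₃ω₃e^{iθ₃}=r₄ω₄e^{iθ₄}.
Eliminating the other unknown: ω₄ = r₂ω₂ sin(θ₂−θ₃) / [r₄ sin(θ₄−θ₃)].
Numerator sine = +0.60738; denominator sine = -0.91068.
Result = 0.039·2.932·(+0.60738) / (0.1029·(-0.91068)) = -0.74118 rad/s; magnitude 0.74118 rad/s.

0.741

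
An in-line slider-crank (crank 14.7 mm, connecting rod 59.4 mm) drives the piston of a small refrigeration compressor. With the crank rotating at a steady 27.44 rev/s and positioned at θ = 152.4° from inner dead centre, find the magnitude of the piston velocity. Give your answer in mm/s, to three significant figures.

ω = 2π·27.4 = 172.4 rad/s
For an in-line slider-crank, x = r cosθ + √(L² − r² sin²θ), so v = −rω sinθ·[1 + r cosθ/√(L² − r² sin²θ)].
With r = 0.0147 m, L = 0.0594 m, θ = 152.4°: √(L² − r² sin²θ) = 0.059008 m.
v = −0.0147·172.4·0.46330·[1 + 0.0147·-0.88620/0.059008] = -0.91497 m/s.
|v| = 0.91497 m/s = 914.97 mm/s.

915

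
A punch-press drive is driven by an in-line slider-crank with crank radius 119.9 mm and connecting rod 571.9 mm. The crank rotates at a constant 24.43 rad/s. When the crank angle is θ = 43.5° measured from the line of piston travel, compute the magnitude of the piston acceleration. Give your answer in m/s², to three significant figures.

52.9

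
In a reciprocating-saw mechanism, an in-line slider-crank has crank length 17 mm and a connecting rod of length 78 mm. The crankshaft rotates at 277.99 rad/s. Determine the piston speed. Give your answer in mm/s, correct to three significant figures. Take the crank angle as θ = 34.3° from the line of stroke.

3150

ω = 278 rad/s
For an in-line slider-crank, x = r cosθ + √(L² − r² sin²θ), so v = −rω sinθ·[1 + r cosθ/√(L² − r² sin²θ)].
With r = 0.017 m, L = 0.078 m, θ = 34.3°: √(L² − r² sin²θ) = 0.077409 m.
v = −0.017·278·0.56353·[1 + 0.017·0.82610/0.077409] = -3.1463 m/s.
|v| = 3.1463 m/s = 3146.3 mm/s.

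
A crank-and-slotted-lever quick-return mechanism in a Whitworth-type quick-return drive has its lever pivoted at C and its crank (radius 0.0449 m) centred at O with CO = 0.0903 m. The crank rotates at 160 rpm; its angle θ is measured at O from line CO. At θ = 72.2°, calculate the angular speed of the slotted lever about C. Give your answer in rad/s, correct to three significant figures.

4.31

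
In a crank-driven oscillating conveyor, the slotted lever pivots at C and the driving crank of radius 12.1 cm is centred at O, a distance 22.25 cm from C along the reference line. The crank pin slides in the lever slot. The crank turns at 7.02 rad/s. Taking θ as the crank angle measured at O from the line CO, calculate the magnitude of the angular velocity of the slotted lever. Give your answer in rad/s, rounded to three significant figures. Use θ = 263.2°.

1.39

ω = 7.02 rad/s
Crank pin A relative to C: A = (d + r cosθ, r sinθ); lever angle φ = atan2(r sinθ, d + r cosθ).
Differentiating tanφ: φ̇ = rω(d cosθ + r)/(d² + r² + 2dr cosθ).
d² + r² + 2dr cosθ = |CA|² = 0.0577718 m²;  d cosθ + r = +0.094655 m.
|ω_lever| = |0.121·7.02·+0.094655| / 0.0577718 = 1.3917 rad/s.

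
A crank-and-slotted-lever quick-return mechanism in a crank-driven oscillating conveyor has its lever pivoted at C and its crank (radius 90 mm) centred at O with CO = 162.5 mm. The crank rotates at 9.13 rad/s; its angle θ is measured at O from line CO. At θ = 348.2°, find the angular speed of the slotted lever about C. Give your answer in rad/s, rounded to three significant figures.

3.24

ω = 9.13 rad/s
Crank pin A relative to C: A = (d + r cosθ, r sinθ); lever angle φ = atan2(r sinθ, d + r cosθ).
Differentiating tanφ: φ̇ = rω(d cosθ + r)/(d² + r² + 2dr cosθ).
d² + r² + 2dr cosθ = |CA|² = 0.0631381 m²;  d cosθ + r = +0.24907 m.
|ω_lever| = |0.09·9.13·+0.24907| / 0.0631381 = 3.2414 rad/s.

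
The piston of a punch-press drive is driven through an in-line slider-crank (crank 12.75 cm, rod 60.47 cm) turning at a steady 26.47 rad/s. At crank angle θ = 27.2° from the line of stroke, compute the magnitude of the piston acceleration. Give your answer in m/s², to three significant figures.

90.6

ω = 26.47 rad/s
x(θ) = r cosθ + √(L² − r² sin²θ); with ω constant, a = ω²·d²x/dθ².
d²x/dθ² = −r cosθ − r²(cos2θ)/√u − r⁴ sin²2θ/(4u^{3/2}),  u = L² − r² sin²θ = 0.362266 m².
Substituting r = 0.1275 m, L = 0.6047 m, θ = 27.2°: d²x/dθ² = -0.12932 m.
a = ω²·d²x/dθ² = (26.47)²·(-0.12932) = -90.612 m/s²;  |a| = 90.612 m/s².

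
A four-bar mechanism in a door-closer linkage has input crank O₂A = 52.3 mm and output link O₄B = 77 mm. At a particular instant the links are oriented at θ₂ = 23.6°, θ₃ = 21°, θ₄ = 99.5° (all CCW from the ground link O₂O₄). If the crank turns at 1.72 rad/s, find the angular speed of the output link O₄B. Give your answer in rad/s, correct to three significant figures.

ω₂ = 1.72 rad/s
Differentiating the loop-closure r₂e^{iθ₂}+r₃e^{iθ₃}=r₁+r₄e^{iθ₄} gives r₂ω₂e^{iθ₂}+r₃ω₃e^{iθ₃}=r₄ω₄e^{iθ₄}.
Eliminating the other unknown: ω₄ = r₂ω₂ sin(θ₂−θ₃) / [r₄ sin(θ₄−θ₃)].
Numerator sine = +0.04536; denominator sine = +0.97992.
Result = 0.0523·1.72·(+0.04536) / (0.077·(+0.97992)) = +0.054081 rad/s; magnitude 0.054081 rad/s.

0.0541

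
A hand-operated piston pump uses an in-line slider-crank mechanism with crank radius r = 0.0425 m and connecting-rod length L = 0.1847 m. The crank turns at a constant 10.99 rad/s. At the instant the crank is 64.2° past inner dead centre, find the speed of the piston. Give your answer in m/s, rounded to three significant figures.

ω = 10.99 rad/s
For an in-line slider-crank, x = r cosθ + √(L² − r² sin²θ), so v = −rω sinθ·[1 + r cosθ/√(L² − r² sin²θ)].
With r = 0.0425 m, L = 0.1847 m, θ = 64.2°: √(L² − r² sin²θ) = 0.18069 m.
v = −0.0425·10.99·0.90032·[1 + 0.0425·0.43523/0.18069] = -0.46356 m/s.
|v| = 0.46356 m/s.

0.464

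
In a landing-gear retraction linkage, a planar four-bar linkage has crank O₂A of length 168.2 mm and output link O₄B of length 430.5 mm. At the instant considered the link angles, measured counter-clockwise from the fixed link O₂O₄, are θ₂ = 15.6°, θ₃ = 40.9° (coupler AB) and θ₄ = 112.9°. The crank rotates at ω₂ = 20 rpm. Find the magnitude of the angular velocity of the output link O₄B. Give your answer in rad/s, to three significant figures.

0.368

ω₂ = 2.094 rad/s (from 20 rpm).
Differentiating the loop-closure r₂e^{iθ₂}+r₃e^{iθ₃}=r₁+r₄e^{iθ₄} gives r₂ω₂e^{iθ₂}+r₃ω₃e^{iθ₃}=r₄ω₄e^{iθ₄}.
Eliminating the other unknown: ω₄ = r₂ω₂ sin(θ₂−θ₃) / [r₄ sin(θ₄−θ₃)].
Numerator sine = -0.42736; denominator sine = +0.95106.
Result = 0.1682·2.094·(-0.42736) / (0.4305·(+0.95106)) = -0.3677 rad/s; magnitude 0.3677 rad/s.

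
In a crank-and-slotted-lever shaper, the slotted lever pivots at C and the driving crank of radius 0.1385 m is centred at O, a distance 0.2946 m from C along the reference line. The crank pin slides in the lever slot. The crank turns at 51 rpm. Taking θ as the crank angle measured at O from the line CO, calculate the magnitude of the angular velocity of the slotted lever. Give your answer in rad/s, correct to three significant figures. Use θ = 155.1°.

2.98

ω = 5.341 rad/s (from 51 rpm).
Crank pin A relative to C: A = (d + r cosθ, r sinθ); lever angle φ = atan2(r sinθ, d + r cosθ).
Differentiating tanφ: φ̇ = rω(d cosθ + r)/(d² + r² + 2dr cosθ).
d² + r² + 2dr cosθ = |CA|² = 0.0319528 m²;  d cosθ + r = -0.12872 m.
|ω_lever| = |0.1385·5.341·-0.12872| / 0.0319528 = 2.9797 rad/s.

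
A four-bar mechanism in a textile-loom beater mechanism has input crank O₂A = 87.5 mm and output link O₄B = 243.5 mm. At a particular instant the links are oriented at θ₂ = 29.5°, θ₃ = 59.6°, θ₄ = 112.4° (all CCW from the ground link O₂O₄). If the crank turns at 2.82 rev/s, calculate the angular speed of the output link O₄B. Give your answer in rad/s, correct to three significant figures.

ω₂ = 17.72 rad/s (from 2.82 rev/s).
Differentiating the loop-closure r₂e^{iθ₂}+r₃e^{iθ₃}=r₁+r₄e^{iθ₄} gives r₂ω₂e^{iθ₂}+r₃ω₃e^{iθ₃}=r₄ω₄e^{iθ₄}.
Eliminating the other unknown: ω₄ = r₂ω₂ sin(θ₂−θ₃) / [r₄ sin(θ₄−θ₃)].
Numerator sine = -0.50151; denominator sine = +0.79653.
Result = 0.0875·17.72·(-0.50151) / (0.2435·(+0.79653)) = -4.0088 rad/s; magnitude 4.0088 rad/s.

4.01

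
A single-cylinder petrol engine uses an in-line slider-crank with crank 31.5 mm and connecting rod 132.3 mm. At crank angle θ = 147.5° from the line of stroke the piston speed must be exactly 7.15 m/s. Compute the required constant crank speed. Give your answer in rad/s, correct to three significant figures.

For an in-line slider-crank, |v_piston| = rω|sinθ|·[1 + r cosθ/√(L² − r² sin²θ)].
With r = 0.0315 m, L = 0.1323 m, θ = 147.5°: the bracketed kinematic factor |dx/dθ| = 0.013498 m.
ω = v/|dx/dθ| = 7.15/0.013498 = 529.7 rad/s.

530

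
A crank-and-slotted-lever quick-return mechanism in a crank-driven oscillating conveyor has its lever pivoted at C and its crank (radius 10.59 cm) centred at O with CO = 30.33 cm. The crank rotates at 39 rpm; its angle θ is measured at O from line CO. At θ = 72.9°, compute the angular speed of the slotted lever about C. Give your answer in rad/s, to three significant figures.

ω = 4.084 rad/s (from 39 rpm).
Crank pin A relative to C: A = (d + r cosθ, r sinθ); lever angle φ = atan2(r sinθ, d + r cosθ).
Differentiating tanφ: φ̇ = rω(d cosθ + r)/(d² + r² + 2dr cosθ).
d² + r² + 2dr cosθ = |CA|² = 0.122095 m²;  d cosθ + r = +0.19508 m.
|ω_lever| = |0.1059·4.084·+0.19508| / 0.122095 = 0.69105 rad/s.

0.691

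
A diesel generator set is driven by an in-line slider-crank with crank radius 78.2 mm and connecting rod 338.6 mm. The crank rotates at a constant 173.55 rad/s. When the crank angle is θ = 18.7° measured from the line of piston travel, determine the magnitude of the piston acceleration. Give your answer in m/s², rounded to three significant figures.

2670

ω = 173.6 rad/s
x(θ) = r cosθ + √(L² − r² sin²θ); with ω constant, a = ω²·d²x/dθ².
d²x/dθ² = −r cosθ − r²(cos2θ)/√u − r⁴ sin²2θ/(4u^{3/2}),  u = L² − r² sin²θ = 0.114021 m².
Substituting r = 0.0782 m, L = 0.3386 m, θ = 18.7°: d²x/dθ² = -0.088548 m.
a = ω²·d²x/dθ² = (173.6)²·(-0.088548) = -2667 m/s²;  |a| = 2667 m/s².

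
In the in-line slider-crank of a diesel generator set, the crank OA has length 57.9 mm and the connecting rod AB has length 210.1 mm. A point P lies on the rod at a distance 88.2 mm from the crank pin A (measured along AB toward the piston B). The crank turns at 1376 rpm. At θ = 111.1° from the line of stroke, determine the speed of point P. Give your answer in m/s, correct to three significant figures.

ω = 144.1 rad/s.  Crank-pin speed |V_A| = rω = 8.3431 m/s, perpendicular to OA.
Rod angle: sinφ = −(r/L) sinθ ⇒ φ = -14.898°; ω_rod = −rω cosθ/√(L²−r²sin²θ) = +14.793 rad/s.
V_P = V_A + ω_rod × AP, with AP = 0.0882 m along the rod.
Components: V_Px = −rω sinθ − a·ω_rod·sinφ = -7.4482 m/s;  V_Py = rω cosθ + a·ω_rod·cosφ = -1.7426 m/s.
|V_P| = √(V_Px² + V_Py²) = 7.6494 m/s.

7.65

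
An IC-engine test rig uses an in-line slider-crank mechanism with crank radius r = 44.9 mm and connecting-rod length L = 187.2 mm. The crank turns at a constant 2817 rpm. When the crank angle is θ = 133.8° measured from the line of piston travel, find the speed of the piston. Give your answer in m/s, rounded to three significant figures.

7.95

ω = 2π·2817/60 = 295 rad/s
For an in-line slider-crank, x = r cosθ + √(L² − r² sin²θ), so v = −rω sinθ·[1 + r cosθ/√(L² − r² sin²θ)].
With r = 0.0449 m, L = 0.1872 m, θ = 133.8°: √(L² − r² sin²θ) = 0.18437 m.
v = −0.0449·295·0.72176·[1 + 0.0449·-0.69214/0.18437] = -7.9485 m/s.
|v| = 7.9485 m/s.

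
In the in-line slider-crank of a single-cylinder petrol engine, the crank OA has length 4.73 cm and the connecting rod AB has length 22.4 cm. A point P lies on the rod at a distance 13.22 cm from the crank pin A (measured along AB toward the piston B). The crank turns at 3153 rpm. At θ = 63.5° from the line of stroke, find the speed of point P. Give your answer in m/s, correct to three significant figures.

ω = 330.2 rad/s.  Crank-pin speed |V_A| = rω = 15.618 m/s, perpendicular to OA.
Rod angle: sinφ = −(r/L) sinθ ⇒ φ = -10.893°; ω_rod = −rω cosθ/√(L²−r²sin²θ) = -31.68 rad/s.
V_P = V_A + ω_rod × AP, with AP = 0.1322 m along the rod.
Components: V_Px = −rω sinθ − a·ω_rod·sinφ = -14.768 m/s;  V_Py = rω cosθ + a·ω_rod·cosφ = +2.8559 m/s.
|V_P| = √(V_Px² + V_Py²) = 15.042 m/s.

15.0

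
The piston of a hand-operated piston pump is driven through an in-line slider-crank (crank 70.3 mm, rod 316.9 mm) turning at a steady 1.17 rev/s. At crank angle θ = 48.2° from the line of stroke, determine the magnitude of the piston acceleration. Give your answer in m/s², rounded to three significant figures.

ω = 2π·1.17 = 7.351 rad/s
x(θ) = r cosθ + √(L² − r² sin²θ); with ω constant, a = ω²·d²x/dθ².
d²x/dθ² = −r cosθ − r²(cos2θ)/√u − r⁴ sin²2θ/(4u^{3/2}),  u = L² − r² sin²θ = 0.0976791 m².
Substituting r = 0.0703 m, L = 0.3169 m, θ = 48.2°: d²x/dθ² = -0.045292 m.
a = ω²·d²x/dθ² = (7.351)²·(-0.045292) = -2.4477 m/s²;  |a| = 2.4477 m/s².

2.45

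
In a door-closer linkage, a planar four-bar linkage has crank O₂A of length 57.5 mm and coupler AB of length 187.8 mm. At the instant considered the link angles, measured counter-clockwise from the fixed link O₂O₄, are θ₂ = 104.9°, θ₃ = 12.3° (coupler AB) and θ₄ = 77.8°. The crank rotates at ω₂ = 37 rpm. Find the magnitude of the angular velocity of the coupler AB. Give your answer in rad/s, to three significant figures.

0.594

ω₂ = 3.875 rad/s (from 37 rpm).
Differentiating the loop-closure r₂e^{iθ₂}+r₃e^{iθ₃}=r₁+r₄e^{iθ₄} gives r₂ω₂e^{iθ₂}+r₃ω₃e^{iθ₃}=r₄ω₄e^{iθ₄}.
Eliminating the other unknown: ω₃ = r₂ω₂ sin(θ₄−θ₂) / [r₃ sin(θ₃−θ₄)].
Numerator sine = -0.45554; denominator sine = -0.90996.
Result = 0.0575·3.875·(-0.45554) / (0.1878·(-0.90996)) = +0.5939 rad/s; magnitude 0.5939 rad/s.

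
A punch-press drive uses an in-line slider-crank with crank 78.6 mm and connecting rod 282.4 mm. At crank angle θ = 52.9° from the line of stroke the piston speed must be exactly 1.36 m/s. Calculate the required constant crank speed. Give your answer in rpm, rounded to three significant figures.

For an in-line slider-crank, |v_piston| = rω|sinθ|·[1 + r cosθ/√(L² − r² sin²θ)].
With r = 0.0786 m, L = 0.2824 m, θ = 52.9°: the bracketed kinematic factor |dx/dθ| = 0.073484 m.
ω = v/|dx/dθ| = 1.36/0.073484 = 18.507 rad/s.
N = 60ω/(2π) = 176.73 rpm.

177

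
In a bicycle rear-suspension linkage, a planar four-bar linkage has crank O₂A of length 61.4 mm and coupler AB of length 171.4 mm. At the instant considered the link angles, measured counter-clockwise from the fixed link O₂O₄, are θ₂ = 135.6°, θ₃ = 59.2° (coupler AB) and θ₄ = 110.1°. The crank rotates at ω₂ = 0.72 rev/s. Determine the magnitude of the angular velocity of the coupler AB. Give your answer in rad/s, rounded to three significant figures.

0.899

ω₂ = 4.524 rad/s (from 0.72 rev/s).
Differentiating the loop-closure r₂e^{iθ₂}+r₃e^{iθ₃}=r₁+r₄e^{iθ₄} gives r₂ω₂e^{iθ₂}+r₃ω₃e^{iθ₃}=r₄ω₄e^{iθ₄}.
Eliminating the other unknown: ω₃ = r₂ω₂ sin(θ₄−θ₂) / [r₃ sin(θ₃−θ₄)].
Numerator sine = -0.43051; denominator sine = -0.77605.
Result = 0.0614·4.524·(-0.43051) / (0.1714·(-0.77605)) = +0.89901 rad/s; magnitude 0.89901 rad/s.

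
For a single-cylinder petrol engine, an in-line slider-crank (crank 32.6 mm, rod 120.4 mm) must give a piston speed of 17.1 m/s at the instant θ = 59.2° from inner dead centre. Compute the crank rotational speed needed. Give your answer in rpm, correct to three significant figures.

5100

For an in-line slider-crank, |v_piston| = rω|sinθ|·[1 + r cosθ/√(L² − r² sin²θ)].
With r = 0.0326 m, L = 0.1204 m, θ = 59.2°: the bracketed kinematic factor |dx/dθ| = 0.031994 m.
ω = v/|dx/dθ| = 17.1/0.031994 = 534.48 rad/s.
N = 60ω/(2π) = 5103.9 rpm.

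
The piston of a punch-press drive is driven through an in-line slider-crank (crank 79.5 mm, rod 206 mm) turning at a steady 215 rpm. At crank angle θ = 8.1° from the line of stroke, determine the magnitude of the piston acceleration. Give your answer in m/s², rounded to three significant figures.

54.9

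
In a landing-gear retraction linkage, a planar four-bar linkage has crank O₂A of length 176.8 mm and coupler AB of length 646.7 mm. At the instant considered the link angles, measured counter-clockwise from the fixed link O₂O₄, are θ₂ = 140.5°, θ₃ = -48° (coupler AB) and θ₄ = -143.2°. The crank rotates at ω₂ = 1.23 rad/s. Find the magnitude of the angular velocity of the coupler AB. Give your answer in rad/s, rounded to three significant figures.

ω₂ = 1.23 rad/s
Differentiating the loop-closure r₂e^{iθ₂}+r₃e^{iθ₃}=r₁+r₄e^{iθ₄} gives r₂ω₂e^{iθ₂}+r₃ω₃e^{iθ₃}=r₄ω₄e^{iθ₄}.
Eliminating the other unknown: ω₃ = r₂ω₂ sin(θ₄−θ₂) / [r₃ sin(θ₃−θ₄)].
Numerator sine = +0.97155; denominator sine = +0.99588.
Result = 0.1768·1.23·(+0.97155) / (0.6467·(+0.99588)) = +0.32805 rad/s; magnitude 0.32805 rad/s.

0.328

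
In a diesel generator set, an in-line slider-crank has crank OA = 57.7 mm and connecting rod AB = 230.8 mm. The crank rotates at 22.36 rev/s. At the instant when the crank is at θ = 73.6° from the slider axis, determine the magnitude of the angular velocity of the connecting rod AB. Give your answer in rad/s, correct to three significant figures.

10.2

ω = 140.5 rad/s (converted from 22.36 rev/s).
The rod makes angle φ with the slider axis where L sinφ = r sinθ; differentiating, L cosφ·φ̇ = r ω cosθ.
L cosφ = √(L² − r² sin²θ) = 0.22406 m.
|ω_rod| = r ω |cosθ| / √(L² − r² sin²θ) = 0.0577·140.5·0.28234/0.22406 = 10.215 rad/s.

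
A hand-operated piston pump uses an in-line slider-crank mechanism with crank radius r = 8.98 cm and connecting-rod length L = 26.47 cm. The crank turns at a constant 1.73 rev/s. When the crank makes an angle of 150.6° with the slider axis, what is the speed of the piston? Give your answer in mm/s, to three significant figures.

ω = 2π·1.73 = 10.87 rad/s
For an in-line slider-crank, x = r cosθ + √(L² − r² sin²θ), so v = −rω sinθ·[1 + r cosθ/√(L² − r² sin²θ)].
With r = 0.0898 m, L = 0.2647 m, θ = 150.6°: √(L² − r² sin²θ) = 0.261 m.
v = −0.0898·10.87·0.49090·[1 + 0.0898·-0.87121/0.261] = -0.33555 m/s.
|v| = 0.33555 m/s = 335.55 mm/s.

336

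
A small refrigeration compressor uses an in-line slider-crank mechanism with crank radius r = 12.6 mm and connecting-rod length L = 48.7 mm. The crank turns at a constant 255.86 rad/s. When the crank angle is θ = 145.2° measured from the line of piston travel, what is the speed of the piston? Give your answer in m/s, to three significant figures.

ω = 255.9 rad/s
For an in-line slider-crank, x = r cosθ + √(L² − r² sin²θ), so v = −rω sinθ·[1 + r cosθ/√(L² − r² sin²θ)].
With r = 0.0126 m, L = 0.0487 m, θ = 145.2°: √(L² − r² sin²θ) = 0.048166 m.
v = −0.0126·255.9·0.57071·[1 + 0.0126·-0.82115/0.048166] = -1.4447 m/s.
|v| = 1.4447 m/s.

1.44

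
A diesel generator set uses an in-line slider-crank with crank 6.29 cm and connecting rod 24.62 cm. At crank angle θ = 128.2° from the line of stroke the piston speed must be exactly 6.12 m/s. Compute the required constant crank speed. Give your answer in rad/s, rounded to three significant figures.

For an in-line slider-crank, |v_piston| = rω|sinθ|·[1 + r cosθ/√(L² − r² sin²θ)].
With r = 0.0629 m, L = 0.2462 m, θ = 128.2°: the bracketed kinematic factor |dx/dθ| = 0.041458 m.
ω = v/|dx/dθ| = 6.12/0.041458 = 147.62 rad/s.

148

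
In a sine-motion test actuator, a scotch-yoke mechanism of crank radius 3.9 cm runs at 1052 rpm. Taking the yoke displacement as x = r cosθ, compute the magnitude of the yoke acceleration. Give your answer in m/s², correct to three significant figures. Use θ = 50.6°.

300

ω = 110.2 rad/s (from 1052 rpm).
x = r cosθ ⇒ ẍ = −rω² cosθ (ω constant).
|a| = rω²|cosθ| = 0.039·(110.2)²·|cos 50.6°| = 300.43 m/s².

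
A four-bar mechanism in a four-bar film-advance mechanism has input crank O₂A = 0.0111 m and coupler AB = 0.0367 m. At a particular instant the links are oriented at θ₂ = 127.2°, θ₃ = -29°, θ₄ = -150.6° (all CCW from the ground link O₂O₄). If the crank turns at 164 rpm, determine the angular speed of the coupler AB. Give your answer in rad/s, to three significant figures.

6.04

ω₂ = 17.17 rad/s (from 164 rpm).
Differentiating the loop-closure r₂e^{iθ₂}+r₃e^{iθ₃}=r₁+r₄e^{iθ₄} gives r₂ω₂e^{iθ₂}+r₃ω₃e^{iθ₃}=r₄ω₄e^{iθ₄}.
Eliminating the other unknown: ω₃ = r₂ω₂ sin(θ₄−θ₂) / [r₃ sin(θ₃−θ₄)].
Numerator sine = +0.99075; denominator sine = +0.85173.
Result = 0.0111·17.17·(+0.99075) / (0.0367·(+0.85173)) = +6.0422 rad/s; magnitude 6.0422 rad/s.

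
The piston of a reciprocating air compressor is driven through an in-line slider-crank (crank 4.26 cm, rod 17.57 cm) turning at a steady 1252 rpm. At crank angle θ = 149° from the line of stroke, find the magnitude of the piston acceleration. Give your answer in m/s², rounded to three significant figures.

ω = 2π·1252/60 = 131.1 rad/s
x(θ) = r cosθ + √(L² − r² sin²θ); with ω constant, a = ω²·d²x/dθ².
d²x/dθ² = −r cosθ − r²(cos2θ)/√u − r⁴ sin²2θ/(4u^{3/2}),  u = L² − r² sin²θ = 0.0303891 m².
Substituting r = 0.0426 m, L = 0.1757 m, θ = 149°: d²x/dθ² = +0.031507 m.
a = ω²·d²x/dθ² = (131.1)²·(+0.031507) = +541.59 m/s²;  |a| = 541.59 m/s².

542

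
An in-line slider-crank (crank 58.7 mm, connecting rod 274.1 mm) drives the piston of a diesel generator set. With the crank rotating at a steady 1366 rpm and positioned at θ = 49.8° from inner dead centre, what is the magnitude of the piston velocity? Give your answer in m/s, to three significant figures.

7.31

ω = 2π·1366/60 = 143 rad/s
For an in-line slider-crank, x = r cosθ + √(L² − r² sin²θ), so v = −rω sinθ·[1 + r cosθ/√(L² − r² sin²θ)].
With r = 0.0587 m, L = 0.2741 m, θ = 49.8°: √(L² − r² sin²θ) = 0.27041 m.
v = −0.0587·143·0.76380·[1 + 0.0587·0.64546/0.27041] = -7.3121 m/s.
|v| = 7.3121 m/s.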